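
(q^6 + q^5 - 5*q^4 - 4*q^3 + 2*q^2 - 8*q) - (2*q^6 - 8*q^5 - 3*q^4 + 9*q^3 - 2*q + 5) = -q^6 + 9*q^5 - 2*q^4 - 13*q^3 + 2*q^2 - 6*q - 5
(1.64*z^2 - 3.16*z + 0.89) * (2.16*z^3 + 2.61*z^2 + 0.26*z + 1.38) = 3.5424*z^5 - 2.5452*z^4 - 5.8988*z^3 + 3.7645*z^2 - 4.1294*z + 1.2282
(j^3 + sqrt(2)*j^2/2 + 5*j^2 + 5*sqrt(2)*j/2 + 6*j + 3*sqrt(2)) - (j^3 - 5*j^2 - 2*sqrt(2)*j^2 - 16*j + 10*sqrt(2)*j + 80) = 5*sqrt(2)*j^2/2 + 10*j^2 - 15*sqrt(2)*j/2 + 22*j - 80 + 3*sqrt(2)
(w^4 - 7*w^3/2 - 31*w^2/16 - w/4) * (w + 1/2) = w^5 - 3*w^4 - 59*w^3/16 - 39*w^2/32 - w/8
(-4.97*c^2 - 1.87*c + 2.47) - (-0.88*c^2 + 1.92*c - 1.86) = -4.09*c^2 - 3.79*c + 4.33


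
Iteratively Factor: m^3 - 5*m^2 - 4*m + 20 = (m + 2)*(m^2 - 7*m + 10) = (m - 5)*(m + 2)*(m - 2)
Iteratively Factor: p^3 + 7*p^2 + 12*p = (p + 3)*(p^2 + 4*p) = (p + 3)*(p + 4)*(p)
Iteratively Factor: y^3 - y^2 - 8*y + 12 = (y + 3)*(y^2 - 4*y + 4) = (y - 2)*(y + 3)*(y - 2)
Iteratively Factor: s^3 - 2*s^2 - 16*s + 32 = (s - 2)*(s^2 - 16) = (s - 2)*(s + 4)*(s - 4)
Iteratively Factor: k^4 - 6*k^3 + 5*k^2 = (k)*(k^3 - 6*k^2 + 5*k) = k^2*(k^2 - 6*k + 5) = k^2*(k - 1)*(k - 5)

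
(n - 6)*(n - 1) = n^2 - 7*n + 6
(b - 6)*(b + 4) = b^2 - 2*b - 24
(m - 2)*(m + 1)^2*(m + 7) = m^4 + 7*m^3 - 3*m^2 - 23*m - 14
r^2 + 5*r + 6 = (r + 2)*(r + 3)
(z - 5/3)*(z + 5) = z^2 + 10*z/3 - 25/3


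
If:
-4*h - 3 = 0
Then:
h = -3/4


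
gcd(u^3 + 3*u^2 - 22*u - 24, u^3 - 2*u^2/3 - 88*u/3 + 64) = u^2 + 2*u - 24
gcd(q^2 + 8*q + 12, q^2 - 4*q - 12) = q + 2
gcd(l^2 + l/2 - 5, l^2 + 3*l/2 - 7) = l - 2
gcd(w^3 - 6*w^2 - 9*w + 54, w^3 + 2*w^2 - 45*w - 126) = w + 3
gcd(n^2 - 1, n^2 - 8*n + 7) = n - 1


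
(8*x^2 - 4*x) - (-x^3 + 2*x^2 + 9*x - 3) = x^3 + 6*x^2 - 13*x + 3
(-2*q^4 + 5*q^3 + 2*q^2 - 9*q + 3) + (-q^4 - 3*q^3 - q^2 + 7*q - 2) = -3*q^4 + 2*q^3 + q^2 - 2*q + 1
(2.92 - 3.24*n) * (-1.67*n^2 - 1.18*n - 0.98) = 5.4108*n^3 - 1.0532*n^2 - 0.2704*n - 2.8616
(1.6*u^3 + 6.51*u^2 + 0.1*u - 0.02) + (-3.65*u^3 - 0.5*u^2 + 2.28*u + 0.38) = -2.05*u^3 + 6.01*u^2 + 2.38*u + 0.36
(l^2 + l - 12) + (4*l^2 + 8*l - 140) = 5*l^2 + 9*l - 152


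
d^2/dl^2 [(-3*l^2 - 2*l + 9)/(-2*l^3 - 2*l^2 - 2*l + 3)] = 6*(4*l^6 + 8*l^5 - 76*l^4 - 58*l^3 - 30*l^2 - 78*l - 17)/(8*l^9 + 24*l^8 + 48*l^7 + 20*l^6 - 24*l^5 - 84*l^4 - 10*l^3 + 18*l^2 + 54*l - 27)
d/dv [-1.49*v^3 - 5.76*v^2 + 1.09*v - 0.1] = -4.47*v^2 - 11.52*v + 1.09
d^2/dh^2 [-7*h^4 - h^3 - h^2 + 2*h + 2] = -84*h^2 - 6*h - 2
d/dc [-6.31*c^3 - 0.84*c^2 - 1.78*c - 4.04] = -18.93*c^2 - 1.68*c - 1.78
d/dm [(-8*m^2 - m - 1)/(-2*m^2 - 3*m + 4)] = (22*m^2 - 68*m - 7)/(4*m^4 + 12*m^3 - 7*m^2 - 24*m + 16)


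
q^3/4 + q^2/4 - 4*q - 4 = (q/4 + 1)*(q - 4)*(q + 1)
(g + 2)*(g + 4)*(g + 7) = g^3 + 13*g^2 + 50*g + 56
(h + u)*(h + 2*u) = h^2 + 3*h*u + 2*u^2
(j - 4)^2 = j^2 - 8*j + 16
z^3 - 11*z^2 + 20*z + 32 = (z - 8)*(z - 4)*(z + 1)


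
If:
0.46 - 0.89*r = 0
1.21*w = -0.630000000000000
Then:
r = 0.52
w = -0.52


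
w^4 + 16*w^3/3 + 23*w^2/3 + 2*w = w*(w + 1/3)*(w + 2)*(w + 3)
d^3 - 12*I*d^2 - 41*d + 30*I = (d - 6*I)*(d - 5*I)*(d - I)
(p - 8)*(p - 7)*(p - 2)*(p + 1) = p^4 - 16*p^3 + 69*p^2 - 26*p - 112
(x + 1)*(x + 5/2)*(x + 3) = x^3 + 13*x^2/2 + 13*x + 15/2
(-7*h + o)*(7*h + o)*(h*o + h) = -49*h^3*o - 49*h^3 + h*o^3 + h*o^2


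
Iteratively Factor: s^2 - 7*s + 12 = (s - 3)*(s - 4)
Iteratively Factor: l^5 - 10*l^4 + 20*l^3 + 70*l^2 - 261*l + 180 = (l + 3)*(l^4 - 13*l^3 + 59*l^2 - 107*l + 60) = (l - 1)*(l + 3)*(l^3 - 12*l^2 + 47*l - 60) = (l - 3)*(l - 1)*(l + 3)*(l^2 - 9*l + 20) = (l - 5)*(l - 3)*(l - 1)*(l + 3)*(l - 4)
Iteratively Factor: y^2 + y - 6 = (y + 3)*(y - 2)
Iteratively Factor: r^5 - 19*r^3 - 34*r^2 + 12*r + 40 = (r - 5)*(r^4 + 5*r^3 + 6*r^2 - 4*r - 8) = (r - 5)*(r + 2)*(r^3 + 3*r^2 - 4) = (r - 5)*(r + 2)^2*(r^2 + r - 2) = (r - 5)*(r - 1)*(r + 2)^2*(r + 2)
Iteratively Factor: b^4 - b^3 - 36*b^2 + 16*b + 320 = (b - 5)*(b^3 + 4*b^2 - 16*b - 64) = (b - 5)*(b - 4)*(b^2 + 8*b + 16) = (b - 5)*(b - 4)*(b + 4)*(b + 4)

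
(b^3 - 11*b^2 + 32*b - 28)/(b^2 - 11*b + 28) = (b^2 - 4*b + 4)/(b - 4)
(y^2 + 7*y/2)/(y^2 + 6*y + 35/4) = 2*y/(2*y + 5)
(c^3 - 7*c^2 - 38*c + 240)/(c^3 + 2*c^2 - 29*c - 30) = (c - 8)/(c + 1)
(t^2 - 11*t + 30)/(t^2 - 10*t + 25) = (t - 6)/(t - 5)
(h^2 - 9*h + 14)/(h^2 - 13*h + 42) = (h - 2)/(h - 6)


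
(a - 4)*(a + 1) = a^2 - 3*a - 4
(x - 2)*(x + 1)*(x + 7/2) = x^3 + 5*x^2/2 - 11*x/2 - 7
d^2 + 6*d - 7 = (d - 1)*(d + 7)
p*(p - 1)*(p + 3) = p^3 + 2*p^2 - 3*p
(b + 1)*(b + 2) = b^2 + 3*b + 2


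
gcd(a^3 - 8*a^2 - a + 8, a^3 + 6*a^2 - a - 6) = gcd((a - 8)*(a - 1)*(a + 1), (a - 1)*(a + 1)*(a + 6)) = a^2 - 1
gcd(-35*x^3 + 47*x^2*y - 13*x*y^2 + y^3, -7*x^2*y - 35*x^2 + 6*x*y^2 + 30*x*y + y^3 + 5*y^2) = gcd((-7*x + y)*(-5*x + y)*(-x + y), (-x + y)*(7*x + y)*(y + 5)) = x - y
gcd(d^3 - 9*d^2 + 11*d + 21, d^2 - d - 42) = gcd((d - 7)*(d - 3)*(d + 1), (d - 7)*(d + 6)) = d - 7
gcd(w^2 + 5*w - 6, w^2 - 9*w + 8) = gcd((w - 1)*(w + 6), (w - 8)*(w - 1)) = w - 1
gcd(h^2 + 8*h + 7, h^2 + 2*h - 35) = h + 7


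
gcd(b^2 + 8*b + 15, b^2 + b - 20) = b + 5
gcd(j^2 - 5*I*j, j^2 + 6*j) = j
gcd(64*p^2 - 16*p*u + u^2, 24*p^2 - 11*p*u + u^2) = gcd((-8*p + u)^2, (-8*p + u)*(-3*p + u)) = 8*p - u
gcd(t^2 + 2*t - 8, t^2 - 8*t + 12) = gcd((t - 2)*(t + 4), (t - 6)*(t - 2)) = t - 2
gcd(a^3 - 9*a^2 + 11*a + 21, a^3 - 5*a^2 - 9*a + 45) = a - 3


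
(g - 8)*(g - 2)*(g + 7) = g^3 - 3*g^2 - 54*g + 112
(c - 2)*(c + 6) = c^2 + 4*c - 12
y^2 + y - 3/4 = (y - 1/2)*(y + 3/2)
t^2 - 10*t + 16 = (t - 8)*(t - 2)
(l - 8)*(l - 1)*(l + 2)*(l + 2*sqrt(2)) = l^4 - 7*l^3 + 2*sqrt(2)*l^3 - 14*sqrt(2)*l^2 - 10*l^2 - 20*sqrt(2)*l + 16*l + 32*sqrt(2)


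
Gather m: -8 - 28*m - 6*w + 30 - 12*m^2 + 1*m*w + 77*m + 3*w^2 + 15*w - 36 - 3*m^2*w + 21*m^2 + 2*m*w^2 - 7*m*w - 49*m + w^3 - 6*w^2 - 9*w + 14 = m^2*(9 - 3*w) + m*(2*w^2 - 6*w) + w^3 - 3*w^2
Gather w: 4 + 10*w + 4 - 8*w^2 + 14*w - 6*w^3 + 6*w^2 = -6*w^3 - 2*w^2 + 24*w + 8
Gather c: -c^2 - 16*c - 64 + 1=-c^2 - 16*c - 63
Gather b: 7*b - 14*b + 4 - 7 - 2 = -7*b - 5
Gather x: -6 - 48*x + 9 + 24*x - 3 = -24*x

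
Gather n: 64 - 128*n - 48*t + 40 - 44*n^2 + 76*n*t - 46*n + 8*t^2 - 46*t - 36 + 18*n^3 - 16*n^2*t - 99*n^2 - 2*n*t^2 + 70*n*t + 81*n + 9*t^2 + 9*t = 18*n^3 + n^2*(-16*t - 143) + n*(-2*t^2 + 146*t - 93) + 17*t^2 - 85*t + 68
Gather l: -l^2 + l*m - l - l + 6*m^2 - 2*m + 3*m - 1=-l^2 + l*(m - 2) + 6*m^2 + m - 1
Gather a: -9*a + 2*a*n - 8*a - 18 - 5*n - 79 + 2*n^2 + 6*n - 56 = a*(2*n - 17) + 2*n^2 + n - 153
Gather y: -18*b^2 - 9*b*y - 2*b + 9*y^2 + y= -18*b^2 - 2*b + 9*y^2 + y*(1 - 9*b)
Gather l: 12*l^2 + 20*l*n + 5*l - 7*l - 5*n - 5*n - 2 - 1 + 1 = 12*l^2 + l*(20*n - 2) - 10*n - 2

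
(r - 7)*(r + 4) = r^2 - 3*r - 28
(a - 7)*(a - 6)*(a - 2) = a^3 - 15*a^2 + 68*a - 84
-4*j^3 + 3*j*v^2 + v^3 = (-j + v)*(2*j + v)^2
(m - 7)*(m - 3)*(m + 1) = m^3 - 9*m^2 + 11*m + 21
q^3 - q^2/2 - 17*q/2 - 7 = (q - 7/2)*(q + 1)*(q + 2)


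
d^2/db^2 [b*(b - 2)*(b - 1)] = 6*b - 6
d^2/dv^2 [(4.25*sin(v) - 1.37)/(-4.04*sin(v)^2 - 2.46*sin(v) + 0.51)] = (69.3667999999999*sin(v)^5 - 131.680568*sin(v)^4 - 127.040224*sin(v)^3 + 119.913918*sin(v)^2 + 28.540071*sin(v) + 11.56278)/(4.04*sin(v)^2 + 2.46*sin(v) - 0.51)^3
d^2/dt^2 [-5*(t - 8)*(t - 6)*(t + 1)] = 130 - 30*t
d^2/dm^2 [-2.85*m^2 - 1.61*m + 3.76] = -5.70000000000000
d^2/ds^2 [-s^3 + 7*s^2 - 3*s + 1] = 14 - 6*s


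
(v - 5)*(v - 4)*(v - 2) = v^3 - 11*v^2 + 38*v - 40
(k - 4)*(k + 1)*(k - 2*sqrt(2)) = k^3 - 3*k^2 - 2*sqrt(2)*k^2 - 4*k + 6*sqrt(2)*k + 8*sqrt(2)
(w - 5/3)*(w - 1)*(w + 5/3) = w^3 - w^2 - 25*w/9 + 25/9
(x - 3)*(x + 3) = x^2 - 9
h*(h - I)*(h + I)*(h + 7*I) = h^4 + 7*I*h^3 + h^2 + 7*I*h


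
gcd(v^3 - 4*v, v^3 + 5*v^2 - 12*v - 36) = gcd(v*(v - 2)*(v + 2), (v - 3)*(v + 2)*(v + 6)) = v + 2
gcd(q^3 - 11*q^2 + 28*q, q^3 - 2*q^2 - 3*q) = q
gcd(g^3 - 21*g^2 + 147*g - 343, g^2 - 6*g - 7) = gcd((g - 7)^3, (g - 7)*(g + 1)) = g - 7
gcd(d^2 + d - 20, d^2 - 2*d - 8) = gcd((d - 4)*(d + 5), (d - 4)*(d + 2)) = d - 4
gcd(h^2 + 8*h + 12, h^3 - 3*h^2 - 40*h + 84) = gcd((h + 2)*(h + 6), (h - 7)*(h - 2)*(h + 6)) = h + 6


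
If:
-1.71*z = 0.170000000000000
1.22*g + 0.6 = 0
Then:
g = -0.49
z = -0.10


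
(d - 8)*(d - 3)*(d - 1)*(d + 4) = d^4 - 8*d^3 - 13*d^2 + 116*d - 96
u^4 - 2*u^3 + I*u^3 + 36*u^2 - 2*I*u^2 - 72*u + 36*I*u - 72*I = (u - 2)*(u - 6*I)*(u + I)*(u + 6*I)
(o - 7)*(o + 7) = o^2 - 49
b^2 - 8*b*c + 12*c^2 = (b - 6*c)*(b - 2*c)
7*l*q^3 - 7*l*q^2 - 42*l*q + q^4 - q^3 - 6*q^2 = q*(7*l + q)*(q - 3)*(q + 2)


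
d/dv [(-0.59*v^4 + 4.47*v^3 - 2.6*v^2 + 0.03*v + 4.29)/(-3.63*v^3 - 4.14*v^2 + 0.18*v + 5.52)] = (2.1417*v^6 + 4.8852*v^5 - 28.2624*v^4 - 11.2002*v^3 + 120.3975*v^2 + 6.8172*v - 0.6066)/(13.1769*v^6 + 30.0564*v^5 + 15.8328*v^4 - 41.5656*v^3 - 45.6732*v^2 + 1.9872*v + 30.4704)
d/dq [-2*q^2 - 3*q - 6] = -4*q - 3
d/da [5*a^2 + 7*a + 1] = 10*a + 7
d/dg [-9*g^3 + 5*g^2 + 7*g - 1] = -27*g^2 + 10*g + 7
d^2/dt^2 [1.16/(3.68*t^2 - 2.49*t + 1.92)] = (-31.418368*t^2 + 21.258624*t + 1.16*(7.36*t - 2.49)*(14.72*t - 4.98) - 16.392192)/(3.68*t^2 - 2.49*t + 1.92)^3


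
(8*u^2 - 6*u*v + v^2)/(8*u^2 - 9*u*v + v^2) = (8*u^2 - 6*u*v + v^2)/(8*u^2 - 9*u*v + v^2)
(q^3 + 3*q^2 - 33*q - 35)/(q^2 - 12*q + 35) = (q^2 + 8*q + 7)/(q - 7)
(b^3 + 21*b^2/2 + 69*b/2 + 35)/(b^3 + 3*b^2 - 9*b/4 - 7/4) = 2*(b^2 + 7*b + 10)/(2*b^2 - b - 1)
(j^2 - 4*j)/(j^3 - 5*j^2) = (j - 4)/(j*(j - 5))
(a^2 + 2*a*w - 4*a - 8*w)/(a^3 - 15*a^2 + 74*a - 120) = (a + 2*w)/(a^2 - 11*a + 30)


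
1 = 1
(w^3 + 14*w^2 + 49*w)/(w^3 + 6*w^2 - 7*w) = (w + 7)/(w - 1)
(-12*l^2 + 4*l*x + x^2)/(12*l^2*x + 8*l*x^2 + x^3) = (-2*l + x)/(x*(2*l + x))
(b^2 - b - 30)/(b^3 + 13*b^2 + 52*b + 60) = (b - 6)/(b^2 + 8*b + 12)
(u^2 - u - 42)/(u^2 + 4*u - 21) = (u^2 - u - 42)/(u^2 + 4*u - 21)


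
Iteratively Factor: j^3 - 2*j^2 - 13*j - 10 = (j + 1)*(j^2 - 3*j - 10) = (j - 5)*(j + 1)*(j + 2)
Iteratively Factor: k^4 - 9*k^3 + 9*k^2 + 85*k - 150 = (k - 5)*(k^3 - 4*k^2 - 11*k + 30) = (k - 5)^2*(k^2 + k - 6) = (k - 5)^2*(k - 2)*(k + 3)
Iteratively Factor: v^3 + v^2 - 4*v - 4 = (v + 1)*(v^2 - 4) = (v + 1)*(v + 2)*(v - 2)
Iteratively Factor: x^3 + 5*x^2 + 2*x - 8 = (x - 1)*(x^2 + 6*x + 8) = (x - 1)*(x + 4)*(x + 2)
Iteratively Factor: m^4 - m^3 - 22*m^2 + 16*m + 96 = (m - 4)*(m^3 + 3*m^2 - 10*m - 24) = (m - 4)*(m + 4)*(m^2 - m - 6) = (m - 4)*(m + 2)*(m + 4)*(m - 3)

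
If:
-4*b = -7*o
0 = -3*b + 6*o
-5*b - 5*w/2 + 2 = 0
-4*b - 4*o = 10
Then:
No Solution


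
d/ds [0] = 0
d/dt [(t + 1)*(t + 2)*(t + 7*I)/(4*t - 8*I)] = (t^3*(1 + I) + t^2*(1 + 2*I) + t*(20 + 8*I) + 30 + 12*I)/(t^2*(2 + 2*I) + t*(8 - 8*I) - 8 - 8*I)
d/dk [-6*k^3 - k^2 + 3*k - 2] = -18*k^2 - 2*k + 3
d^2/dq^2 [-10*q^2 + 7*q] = -20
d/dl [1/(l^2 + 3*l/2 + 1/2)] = 2*(-4*l - 3)/(2*l^2 + 3*l + 1)^2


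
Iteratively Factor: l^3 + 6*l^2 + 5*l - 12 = (l - 1)*(l^2 + 7*l + 12) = (l - 1)*(l + 4)*(l + 3)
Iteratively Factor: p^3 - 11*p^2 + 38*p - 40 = (p - 2)*(p^2 - 9*p + 20) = (p - 4)*(p - 2)*(p - 5)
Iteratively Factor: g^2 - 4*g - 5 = (g - 5)*(g + 1)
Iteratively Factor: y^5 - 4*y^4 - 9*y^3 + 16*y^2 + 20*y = (y + 2)*(y^4 - 6*y^3 + 3*y^2 + 10*y) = (y + 1)*(y + 2)*(y^3 - 7*y^2 + 10*y) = (y - 2)*(y + 1)*(y + 2)*(y^2 - 5*y) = (y - 5)*(y - 2)*(y + 1)*(y + 2)*(y)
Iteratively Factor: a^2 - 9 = (a + 3)*(a - 3)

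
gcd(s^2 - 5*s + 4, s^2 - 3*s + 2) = s - 1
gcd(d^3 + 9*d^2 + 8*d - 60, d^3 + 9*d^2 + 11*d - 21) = 1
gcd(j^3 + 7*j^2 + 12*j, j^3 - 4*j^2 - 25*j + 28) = j + 4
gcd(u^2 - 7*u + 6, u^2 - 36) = u - 6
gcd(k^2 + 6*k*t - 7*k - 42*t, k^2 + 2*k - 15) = 1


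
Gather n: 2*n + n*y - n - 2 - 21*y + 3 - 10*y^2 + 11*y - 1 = n*(y + 1) - 10*y^2 - 10*y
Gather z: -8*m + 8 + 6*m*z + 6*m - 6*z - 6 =-2*m + z*(6*m - 6) + 2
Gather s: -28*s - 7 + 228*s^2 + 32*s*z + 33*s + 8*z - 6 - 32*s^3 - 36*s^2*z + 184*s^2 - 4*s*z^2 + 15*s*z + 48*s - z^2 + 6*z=-32*s^3 + s^2*(412 - 36*z) + s*(-4*z^2 + 47*z + 53) - z^2 + 14*z - 13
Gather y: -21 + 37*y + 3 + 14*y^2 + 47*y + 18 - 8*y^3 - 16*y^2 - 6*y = -8*y^3 - 2*y^2 + 78*y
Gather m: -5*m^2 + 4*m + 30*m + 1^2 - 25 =-5*m^2 + 34*m - 24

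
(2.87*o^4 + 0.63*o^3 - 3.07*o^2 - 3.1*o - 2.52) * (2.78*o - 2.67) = 7.9786*o^5 - 5.9115*o^4 - 10.2167*o^3 - 0.421100000000001*o^2 + 1.2714*o + 6.7284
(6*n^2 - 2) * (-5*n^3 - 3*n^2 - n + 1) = -30*n^5 - 18*n^4 + 4*n^3 + 12*n^2 + 2*n - 2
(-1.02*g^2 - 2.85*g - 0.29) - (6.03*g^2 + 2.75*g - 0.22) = -7.05*g^2 - 5.6*g - 0.07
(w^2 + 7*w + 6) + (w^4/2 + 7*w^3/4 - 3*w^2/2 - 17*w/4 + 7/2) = w^4/2 + 7*w^3/4 - w^2/2 + 11*w/4 + 19/2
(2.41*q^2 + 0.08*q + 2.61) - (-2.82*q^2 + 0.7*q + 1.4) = 5.23*q^2 - 0.62*q + 1.21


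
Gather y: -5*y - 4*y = -9*y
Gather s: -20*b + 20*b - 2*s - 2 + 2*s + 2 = 0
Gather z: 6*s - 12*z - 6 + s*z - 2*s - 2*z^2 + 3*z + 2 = 4*s - 2*z^2 + z*(s - 9) - 4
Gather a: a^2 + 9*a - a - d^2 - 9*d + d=a^2 + 8*a - d^2 - 8*d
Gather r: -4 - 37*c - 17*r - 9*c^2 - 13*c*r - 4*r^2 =-9*c^2 - 37*c - 4*r^2 + r*(-13*c - 17) - 4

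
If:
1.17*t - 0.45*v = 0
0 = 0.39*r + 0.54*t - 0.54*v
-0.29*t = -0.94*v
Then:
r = 0.00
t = 0.00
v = 0.00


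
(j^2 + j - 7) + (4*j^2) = 5*j^2 + j - 7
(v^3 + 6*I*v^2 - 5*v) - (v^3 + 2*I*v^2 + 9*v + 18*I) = 4*I*v^2 - 14*v - 18*I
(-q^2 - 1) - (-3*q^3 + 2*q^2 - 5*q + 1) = 3*q^3 - 3*q^2 + 5*q - 2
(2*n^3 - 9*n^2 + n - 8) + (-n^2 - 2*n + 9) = 2*n^3 - 10*n^2 - n + 1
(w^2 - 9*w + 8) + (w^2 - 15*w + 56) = 2*w^2 - 24*w + 64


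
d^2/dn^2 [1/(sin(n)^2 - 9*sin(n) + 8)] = (-4*sin(n)^3 + 23*sin(n)^2 - 20*sin(n) - 146)/((sin(n) - 8)^3*(sin(n) - 1)^2)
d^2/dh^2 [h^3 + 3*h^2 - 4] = 6*h + 6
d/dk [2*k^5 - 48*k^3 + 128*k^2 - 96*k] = 10*k^4 - 144*k^2 + 256*k - 96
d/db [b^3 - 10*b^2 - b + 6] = 3*b^2 - 20*b - 1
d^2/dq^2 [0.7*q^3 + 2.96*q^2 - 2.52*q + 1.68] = 4.2*q + 5.92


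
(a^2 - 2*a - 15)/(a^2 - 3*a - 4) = (-a^2 + 2*a + 15)/(-a^2 + 3*a + 4)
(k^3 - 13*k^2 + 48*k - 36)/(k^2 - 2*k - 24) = (k^2 - 7*k + 6)/(k + 4)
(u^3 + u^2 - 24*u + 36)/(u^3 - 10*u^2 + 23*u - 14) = (u^2 + 3*u - 18)/(u^2 - 8*u + 7)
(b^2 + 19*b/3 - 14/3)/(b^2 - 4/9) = 3*(b + 7)/(3*b + 2)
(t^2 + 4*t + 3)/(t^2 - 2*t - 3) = (t + 3)/(t - 3)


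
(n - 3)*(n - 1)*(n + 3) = n^3 - n^2 - 9*n + 9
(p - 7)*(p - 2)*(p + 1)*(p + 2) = p^4 - 6*p^3 - 11*p^2 + 24*p + 28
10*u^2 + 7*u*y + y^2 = (2*u + y)*(5*u + y)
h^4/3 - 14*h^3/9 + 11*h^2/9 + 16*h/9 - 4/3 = (h/3 + 1/3)*(h - 3)*(h - 2)*(h - 2/3)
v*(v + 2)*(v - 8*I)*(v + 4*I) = v^4 + 2*v^3 - 4*I*v^3 + 32*v^2 - 8*I*v^2 + 64*v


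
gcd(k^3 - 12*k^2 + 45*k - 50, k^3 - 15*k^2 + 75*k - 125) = k^2 - 10*k + 25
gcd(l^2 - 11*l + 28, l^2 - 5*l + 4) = l - 4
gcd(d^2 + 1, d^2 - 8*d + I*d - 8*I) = d + I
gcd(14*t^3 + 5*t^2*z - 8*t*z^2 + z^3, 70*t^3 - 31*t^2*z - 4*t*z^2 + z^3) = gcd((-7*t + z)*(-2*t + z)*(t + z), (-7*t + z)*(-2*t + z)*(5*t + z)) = 14*t^2 - 9*t*z + z^2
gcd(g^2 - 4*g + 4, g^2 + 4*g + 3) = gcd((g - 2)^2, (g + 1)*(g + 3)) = 1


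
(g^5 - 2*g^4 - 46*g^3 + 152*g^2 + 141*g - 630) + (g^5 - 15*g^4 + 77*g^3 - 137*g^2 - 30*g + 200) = 2*g^5 - 17*g^4 + 31*g^3 + 15*g^2 + 111*g - 430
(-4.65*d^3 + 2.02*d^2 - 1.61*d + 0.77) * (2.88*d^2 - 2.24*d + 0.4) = -13.392*d^5 + 16.2336*d^4 - 11.0216*d^3 + 6.632*d^2 - 2.3688*d + 0.308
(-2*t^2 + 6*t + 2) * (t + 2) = -2*t^3 + 2*t^2 + 14*t + 4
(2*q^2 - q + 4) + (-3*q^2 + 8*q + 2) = -q^2 + 7*q + 6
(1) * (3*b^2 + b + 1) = 3*b^2 + b + 1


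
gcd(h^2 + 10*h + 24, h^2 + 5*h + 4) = h + 4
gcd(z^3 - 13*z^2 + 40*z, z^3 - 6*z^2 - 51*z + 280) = z^2 - 13*z + 40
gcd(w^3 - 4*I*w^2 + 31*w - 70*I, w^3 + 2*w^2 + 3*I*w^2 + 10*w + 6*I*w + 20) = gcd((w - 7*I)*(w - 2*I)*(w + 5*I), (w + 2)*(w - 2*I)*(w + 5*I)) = w^2 + 3*I*w + 10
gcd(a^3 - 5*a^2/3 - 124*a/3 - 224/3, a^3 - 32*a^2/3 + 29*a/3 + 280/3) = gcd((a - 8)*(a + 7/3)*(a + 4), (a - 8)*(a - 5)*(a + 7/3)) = a^2 - 17*a/3 - 56/3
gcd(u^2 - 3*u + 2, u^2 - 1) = u - 1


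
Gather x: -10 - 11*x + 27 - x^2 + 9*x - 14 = -x^2 - 2*x + 3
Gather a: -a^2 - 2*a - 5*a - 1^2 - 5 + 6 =-a^2 - 7*a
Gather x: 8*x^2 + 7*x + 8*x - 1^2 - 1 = 8*x^2 + 15*x - 2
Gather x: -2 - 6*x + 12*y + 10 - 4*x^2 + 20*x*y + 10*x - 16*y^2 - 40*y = -4*x^2 + x*(20*y + 4) - 16*y^2 - 28*y + 8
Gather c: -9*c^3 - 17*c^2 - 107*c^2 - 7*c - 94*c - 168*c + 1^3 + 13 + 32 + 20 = -9*c^3 - 124*c^2 - 269*c + 66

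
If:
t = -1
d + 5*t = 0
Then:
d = 5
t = -1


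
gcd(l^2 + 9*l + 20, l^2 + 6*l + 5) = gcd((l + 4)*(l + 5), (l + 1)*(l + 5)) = l + 5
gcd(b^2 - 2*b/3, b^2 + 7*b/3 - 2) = b - 2/3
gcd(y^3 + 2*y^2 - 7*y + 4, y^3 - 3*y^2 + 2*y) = y - 1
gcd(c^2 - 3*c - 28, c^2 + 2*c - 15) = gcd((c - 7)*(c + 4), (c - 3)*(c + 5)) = 1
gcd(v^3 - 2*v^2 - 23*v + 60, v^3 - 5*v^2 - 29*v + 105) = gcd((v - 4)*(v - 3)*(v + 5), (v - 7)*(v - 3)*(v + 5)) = v^2 + 2*v - 15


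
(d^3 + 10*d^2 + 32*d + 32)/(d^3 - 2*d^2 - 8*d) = (d^2 + 8*d + 16)/(d*(d - 4))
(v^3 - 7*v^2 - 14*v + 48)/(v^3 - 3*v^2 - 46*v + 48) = (v^2 + v - 6)/(v^2 + 5*v - 6)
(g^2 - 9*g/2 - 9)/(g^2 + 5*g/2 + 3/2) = (g - 6)/(g + 1)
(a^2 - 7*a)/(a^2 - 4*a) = (a - 7)/(a - 4)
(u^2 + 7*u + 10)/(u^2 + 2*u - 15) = (u + 2)/(u - 3)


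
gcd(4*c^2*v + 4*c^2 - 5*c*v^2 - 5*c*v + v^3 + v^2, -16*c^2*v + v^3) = -4*c + v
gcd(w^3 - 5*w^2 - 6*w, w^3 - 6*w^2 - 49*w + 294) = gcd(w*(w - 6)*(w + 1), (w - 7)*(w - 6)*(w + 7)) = w - 6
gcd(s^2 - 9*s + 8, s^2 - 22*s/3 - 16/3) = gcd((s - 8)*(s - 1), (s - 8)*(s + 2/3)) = s - 8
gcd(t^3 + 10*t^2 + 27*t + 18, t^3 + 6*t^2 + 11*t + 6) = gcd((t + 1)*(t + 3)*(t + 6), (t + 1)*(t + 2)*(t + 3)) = t^2 + 4*t + 3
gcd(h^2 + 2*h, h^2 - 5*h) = h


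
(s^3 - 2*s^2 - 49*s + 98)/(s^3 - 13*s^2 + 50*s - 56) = (s + 7)/(s - 4)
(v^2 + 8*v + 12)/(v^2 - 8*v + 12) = (v^2 + 8*v + 12)/(v^2 - 8*v + 12)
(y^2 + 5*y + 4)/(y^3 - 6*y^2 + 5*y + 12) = (y + 4)/(y^2 - 7*y + 12)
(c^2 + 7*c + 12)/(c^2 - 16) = (c + 3)/(c - 4)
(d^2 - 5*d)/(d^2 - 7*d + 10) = d/(d - 2)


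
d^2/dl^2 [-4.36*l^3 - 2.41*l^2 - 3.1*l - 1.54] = -26.16*l - 4.82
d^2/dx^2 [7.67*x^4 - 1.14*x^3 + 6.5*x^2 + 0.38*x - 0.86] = 92.04*x^2 - 6.84*x + 13.0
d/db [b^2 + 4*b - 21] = 2*b + 4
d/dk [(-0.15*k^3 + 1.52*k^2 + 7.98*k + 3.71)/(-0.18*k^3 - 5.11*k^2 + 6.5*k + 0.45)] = (-1.38777878078145e-17*k^5 + 1.0401*k^4 + 0.922800000000002*k^3 + 52.4587*k^2 + 39.2842*k - 20.524)/(0.0324*k^6 + 1.8396*k^5 + 23.7721*k^4 - 66.592*k^3 + 37.651*k^2 + 5.85*k + 0.2025)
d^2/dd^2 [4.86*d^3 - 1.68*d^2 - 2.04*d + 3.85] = 29.16*d - 3.36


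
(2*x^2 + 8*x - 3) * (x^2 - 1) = 2*x^4 + 8*x^3 - 5*x^2 - 8*x + 3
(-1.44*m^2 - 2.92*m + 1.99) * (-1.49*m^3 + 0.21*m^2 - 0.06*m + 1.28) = 2.1456*m^5 + 4.0484*m^4 - 3.4919*m^3 - 1.2501*m^2 - 3.857*m + 2.5472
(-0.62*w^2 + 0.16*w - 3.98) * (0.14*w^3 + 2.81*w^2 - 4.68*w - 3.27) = -0.0868*w^5 - 1.7198*w^4 + 2.794*w^3 - 9.9052*w^2 + 18.1032*w + 13.0146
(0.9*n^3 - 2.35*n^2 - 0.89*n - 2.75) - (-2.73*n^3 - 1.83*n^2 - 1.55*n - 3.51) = 3.63*n^3 - 0.52*n^2 + 0.66*n + 0.76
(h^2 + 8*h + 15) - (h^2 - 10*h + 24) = 18*h - 9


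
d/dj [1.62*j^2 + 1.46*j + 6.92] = 3.24*j + 1.46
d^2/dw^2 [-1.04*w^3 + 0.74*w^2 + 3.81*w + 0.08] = 1.48 - 6.24*w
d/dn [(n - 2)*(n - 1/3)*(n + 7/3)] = 3*n^2 - 43/9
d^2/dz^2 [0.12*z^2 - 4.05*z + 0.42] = 0.240000000000000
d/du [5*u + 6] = 5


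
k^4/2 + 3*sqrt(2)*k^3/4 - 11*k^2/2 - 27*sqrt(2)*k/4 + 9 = (k/2 + sqrt(2))*(k - 3)*(k + 3)*(k - sqrt(2)/2)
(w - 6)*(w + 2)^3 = w^4 - 24*w^2 - 64*w - 48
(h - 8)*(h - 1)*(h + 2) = h^3 - 7*h^2 - 10*h + 16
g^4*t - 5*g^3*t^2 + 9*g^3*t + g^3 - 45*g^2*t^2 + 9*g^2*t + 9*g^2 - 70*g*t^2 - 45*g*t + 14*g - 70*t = (g + 2)*(g + 7)*(g - 5*t)*(g*t + 1)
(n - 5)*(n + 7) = n^2 + 2*n - 35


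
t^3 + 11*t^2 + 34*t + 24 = (t + 1)*(t + 4)*(t + 6)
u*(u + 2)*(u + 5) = u^3 + 7*u^2 + 10*u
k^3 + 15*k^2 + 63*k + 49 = (k + 1)*(k + 7)^2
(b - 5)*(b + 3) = b^2 - 2*b - 15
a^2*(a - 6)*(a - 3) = a^4 - 9*a^3 + 18*a^2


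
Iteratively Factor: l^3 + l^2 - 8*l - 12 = (l + 2)*(l^2 - l - 6) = (l + 2)^2*(l - 3)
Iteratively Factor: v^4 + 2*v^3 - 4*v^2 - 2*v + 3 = (v + 3)*(v^3 - v^2 - v + 1) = (v - 1)*(v + 3)*(v^2 - 1) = (v - 1)*(v + 1)*(v + 3)*(v - 1)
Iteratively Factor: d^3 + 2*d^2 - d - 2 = (d - 1)*(d^2 + 3*d + 2) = (d - 1)*(d + 1)*(d + 2)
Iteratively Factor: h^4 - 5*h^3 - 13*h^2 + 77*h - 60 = (h + 4)*(h^3 - 9*h^2 + 23*h - 15) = (h - 5)*(h + 4)*(h^2 - 4*h + 3) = (h - 5)*(h - 3)*(h + 4)*(h - 1)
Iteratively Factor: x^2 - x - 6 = (x + 2)*(x - 3)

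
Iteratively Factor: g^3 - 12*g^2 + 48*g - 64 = (g - 4)*(g^2 - 8*g + 16) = (g - 4)^2*(g - 4)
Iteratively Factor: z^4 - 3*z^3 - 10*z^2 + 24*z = (z)*(z^3 - 3*z^2 - 10*z + 24) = z*(z - 2)*(z^2 - z - 12) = z*(z - 2)*(z + 3)*(z - 4)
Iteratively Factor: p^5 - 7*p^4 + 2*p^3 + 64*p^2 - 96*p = (p - 2)*(p^4 - 5*p^3 - 8*p^2 + 48*p) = (p - 4)*(p - 2)*(p^3 - p^2 - 12*p) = (p - 4)^2*(p - 2)*(p^2 + 3*p) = (p - 4)^2*(p - 2)*(p + 3)*(p)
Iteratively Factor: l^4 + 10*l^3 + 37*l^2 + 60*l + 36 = (l + 3)*(l^3 + 7*l^2 + 16*l + 12) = (l + 3)^2*(l^2 + 4*l + 4) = (l + 2)*(l + 3)^2*(l + 2)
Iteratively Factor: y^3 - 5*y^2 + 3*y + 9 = (y - 3)*(y^2 - 2*y - 3) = (y - 3)*(y + 1)*(y - 3)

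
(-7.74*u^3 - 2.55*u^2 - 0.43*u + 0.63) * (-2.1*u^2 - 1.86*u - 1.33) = 16.254*u^5 + 19.7514*u^4 + 15.9402*u^3 + 2.8683*u^2 - 0.5999*u - 0.8379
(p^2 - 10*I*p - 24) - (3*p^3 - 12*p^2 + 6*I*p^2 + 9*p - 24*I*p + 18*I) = -3*p^3 + 13*p^2 - 6*I*p^2 - 9*p + 14*I*p - 24 - 18*I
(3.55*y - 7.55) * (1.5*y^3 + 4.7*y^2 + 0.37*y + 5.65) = 5.325*y^4 + 5.36*y^3 - 34.1715*y^2 + 17.264*y - 42.6575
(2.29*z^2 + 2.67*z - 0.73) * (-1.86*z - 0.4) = -4.2594*z^3 - 5.8822*z^2 + 0.2898*z + 0.292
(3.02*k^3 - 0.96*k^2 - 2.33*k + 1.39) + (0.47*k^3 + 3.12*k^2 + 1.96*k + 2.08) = 3.49*k^3 + 2.16*k^2 - 0.37*k + 3.47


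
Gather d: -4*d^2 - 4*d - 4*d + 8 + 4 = -4*d^2 - 8*d + 12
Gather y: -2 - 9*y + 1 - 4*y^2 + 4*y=-4*y^2 - 5*y - 1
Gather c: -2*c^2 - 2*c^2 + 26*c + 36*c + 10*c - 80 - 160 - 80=-4*c^2 + 72*c - 320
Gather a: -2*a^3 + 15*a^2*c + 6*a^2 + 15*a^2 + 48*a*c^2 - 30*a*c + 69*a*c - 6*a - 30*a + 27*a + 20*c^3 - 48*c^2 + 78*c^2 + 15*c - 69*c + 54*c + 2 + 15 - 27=-2*a^3 + a^2*(15*c + 21) + a*(48*c^2 + 39*c - 9) + 20*c^3 + 30*c^2 - 10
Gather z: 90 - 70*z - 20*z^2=-20*z^2 - 70*z + 90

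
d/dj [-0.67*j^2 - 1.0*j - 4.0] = -1.34*j - 1.0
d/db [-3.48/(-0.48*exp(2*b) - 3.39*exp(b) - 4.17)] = (-3.3408*exp(b) - 11.7972)*exp(b)/(0.48*exp(2*b) + 3.39*exp(b) + 4.17)^2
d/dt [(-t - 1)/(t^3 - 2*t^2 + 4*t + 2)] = (-t^3 + 2*t^2 - 4*t + (t + 1)*(3*t^2 - 4*t + 4) - 2)/(t^3 - 2*t^2 + 4*t + 2)^2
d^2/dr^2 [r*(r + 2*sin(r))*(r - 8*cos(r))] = -2*r^2*sin(r) + 8*r^2*cos(r) + 32*r*sin(r) + 32*r*sin(2*r) + 8*r*cos(r) + 6*r + 4*sin(r) - 16*cos(r) - 32*cos(2*r)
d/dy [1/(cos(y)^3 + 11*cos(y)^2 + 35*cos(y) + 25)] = (3*cos(y) + 7)*sin(y)/((cos(y) + 1)^2*(cos(y) + 5)^3)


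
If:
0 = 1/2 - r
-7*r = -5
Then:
No Solution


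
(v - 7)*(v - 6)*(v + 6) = v^3 - 7*v^2 - 36*v + 252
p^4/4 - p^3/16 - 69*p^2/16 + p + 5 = (p/4 + 1)*(p - 4)*(p - 5/4)*(p + 1)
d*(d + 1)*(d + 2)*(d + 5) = d^4 + 8*d^3 + 17*d^2 + 10*d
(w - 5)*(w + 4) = w^2 - w - 20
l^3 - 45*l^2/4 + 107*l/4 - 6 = (l - 8)*(l - 3)*(l - 1/4)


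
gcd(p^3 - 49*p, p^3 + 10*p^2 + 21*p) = p^2 + 7*p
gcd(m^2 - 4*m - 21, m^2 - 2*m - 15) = m + 3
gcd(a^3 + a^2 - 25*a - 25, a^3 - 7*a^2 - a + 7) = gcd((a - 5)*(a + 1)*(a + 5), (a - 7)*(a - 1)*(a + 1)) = a + 1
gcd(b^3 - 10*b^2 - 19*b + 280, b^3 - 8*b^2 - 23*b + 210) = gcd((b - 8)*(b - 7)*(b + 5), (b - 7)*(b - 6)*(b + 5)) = b^2 - 2*b - 35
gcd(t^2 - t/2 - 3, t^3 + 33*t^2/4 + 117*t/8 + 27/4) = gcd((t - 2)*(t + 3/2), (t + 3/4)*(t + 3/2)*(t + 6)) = t + 3/2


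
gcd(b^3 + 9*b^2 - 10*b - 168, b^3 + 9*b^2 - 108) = b + 6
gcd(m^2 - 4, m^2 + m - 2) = m + 2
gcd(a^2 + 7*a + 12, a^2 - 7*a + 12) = 1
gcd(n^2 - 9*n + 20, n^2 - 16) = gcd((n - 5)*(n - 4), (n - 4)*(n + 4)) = n - 4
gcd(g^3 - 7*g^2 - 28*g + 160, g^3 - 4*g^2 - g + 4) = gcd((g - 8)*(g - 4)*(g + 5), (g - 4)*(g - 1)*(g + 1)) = g - 4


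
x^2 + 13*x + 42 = (x + 6)*(x + 7)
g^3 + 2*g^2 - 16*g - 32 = (g - 4)*(g + 2)*(g + 4)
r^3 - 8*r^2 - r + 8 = (r - 8)*(r - 1)*(r + 1)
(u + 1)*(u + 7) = u^2 + 8*u + 7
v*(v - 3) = v^2 - 3*v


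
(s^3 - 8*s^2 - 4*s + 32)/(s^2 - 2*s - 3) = (-s^3 + 8*s^2 + 4*s - 32)/(-s^2 + 2*s + 3)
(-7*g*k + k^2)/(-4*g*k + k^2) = (7*g - k)/(4*g - k)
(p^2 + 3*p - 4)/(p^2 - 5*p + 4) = (p + 4)/(p - 4)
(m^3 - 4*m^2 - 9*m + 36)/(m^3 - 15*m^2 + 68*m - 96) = (m + 3)/(m - 8)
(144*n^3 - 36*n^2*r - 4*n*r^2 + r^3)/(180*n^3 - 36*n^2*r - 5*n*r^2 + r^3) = (-4*n + r)/(-5*n + r)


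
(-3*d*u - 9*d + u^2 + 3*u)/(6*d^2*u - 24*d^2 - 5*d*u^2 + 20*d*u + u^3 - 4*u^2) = (u + 3)/(-2*d*u + 8*d + u^2 - 4*u)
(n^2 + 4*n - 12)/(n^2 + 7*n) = (n^2 + 4*n - 12)/(n*(n + 7))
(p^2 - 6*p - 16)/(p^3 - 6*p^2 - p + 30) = (p - 8)/(p^2 - 8*p + 15)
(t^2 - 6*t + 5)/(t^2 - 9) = (t^2 - 6*t + 5)/(t^2 - 9)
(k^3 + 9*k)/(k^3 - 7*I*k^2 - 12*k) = (k + 3*I)/(k - 4*I)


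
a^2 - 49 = (a - 7)*(a + 7)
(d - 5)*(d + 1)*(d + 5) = d^3 + d^2 - 25*d - 25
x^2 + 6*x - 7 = (x - 1)*(x + 7)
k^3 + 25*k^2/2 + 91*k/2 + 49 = (k + 2)*(k + 7/2)*(k + 7)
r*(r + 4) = r^2 + 4*r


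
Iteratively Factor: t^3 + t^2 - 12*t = (t)*(t^2 + t - 12) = t*(t - 3)*(t + 4)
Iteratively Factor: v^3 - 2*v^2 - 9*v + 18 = (v - 2)*(v^2 - 9) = (v - 3)*(v - 2)*(v + 3)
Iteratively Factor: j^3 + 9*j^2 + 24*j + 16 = (j + 4)*(j^2 + 5*j + 4) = (j + 1)*(j + 4)*(j + 4)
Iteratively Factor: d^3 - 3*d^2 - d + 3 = (d + 1)*(d^2 - 4*d + 3) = (d - 3)*(d + 1)*(d - 1)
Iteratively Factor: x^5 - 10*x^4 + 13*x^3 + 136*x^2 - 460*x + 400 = (x - 2)*(x^4 - 8*x^3 - 3*x^2 + 130*x - 200) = (x - 5)*(x - 2)*(x^3 - 3*x^2 - 18*x + 40) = (x - 5)*(x - 2)^2*(x^2 - x - 20) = (x - 5)*(x - 2)^2*(x + 4)*(x - 5)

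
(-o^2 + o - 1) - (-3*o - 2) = -o^2 + 4*o + 1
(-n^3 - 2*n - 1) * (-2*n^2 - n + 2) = 2*n^5 + n^4 + 2*n^3 + 4*n^2 - 3*n - 2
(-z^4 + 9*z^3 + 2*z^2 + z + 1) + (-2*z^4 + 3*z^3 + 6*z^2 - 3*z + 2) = -3*z^4 + 12*z^3 + 8*z^2 - 2*z + 3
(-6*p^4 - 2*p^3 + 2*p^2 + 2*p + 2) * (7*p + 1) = -42*p^5 - 20*p^4 + 12*p^3 + 16*p^2 + 16*p + 2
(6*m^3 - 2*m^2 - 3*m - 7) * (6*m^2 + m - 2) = 36*m^5 - 6*m^4 - 32*m^3 - 41*m^2 - m + 14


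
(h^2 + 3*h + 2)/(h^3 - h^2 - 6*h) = (h + 1)/(h*(h - 3))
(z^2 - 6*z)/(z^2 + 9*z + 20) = z*(z - 6)/(z^2 + 9*z + 20)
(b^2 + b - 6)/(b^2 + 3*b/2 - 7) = 2*(b + 3)/(2*b + 7)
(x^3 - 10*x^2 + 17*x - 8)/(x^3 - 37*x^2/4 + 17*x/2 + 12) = 4*(x^2 - 2*x + 1)/(4*x^2 - 5*x - 6)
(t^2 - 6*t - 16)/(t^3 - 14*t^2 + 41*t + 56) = (t + 2)/(t^2 - 6*t - 7)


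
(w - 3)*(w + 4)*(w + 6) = w^3 + 7*w^2 - 6*w - 72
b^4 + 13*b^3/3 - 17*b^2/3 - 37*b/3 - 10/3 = (b - 2)*(b + 1/3)*(b + 1)*(b + 5)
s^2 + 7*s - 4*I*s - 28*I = (s + 7)*(s - 4*I)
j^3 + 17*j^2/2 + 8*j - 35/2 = (j - 1)*(j + 5/2)*(j + 7)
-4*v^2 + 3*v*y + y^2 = (-v + y)*(4*v + y)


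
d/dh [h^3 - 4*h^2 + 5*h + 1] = 3*h^2 - 8*h + 5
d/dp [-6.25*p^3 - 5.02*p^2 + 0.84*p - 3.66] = -18.75*p^2 - 10.04*p + 0.84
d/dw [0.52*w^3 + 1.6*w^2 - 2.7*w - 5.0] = 1.56*w^2 + 3.2*w - 2.7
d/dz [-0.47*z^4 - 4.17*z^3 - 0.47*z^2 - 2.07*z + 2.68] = -1.88*z^3 - 12.51*z^2 - 0.94*z - 2.07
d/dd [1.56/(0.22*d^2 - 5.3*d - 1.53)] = (8.268 - 0.6864*d)/(-0.22*d^2 + 5.3*d + 1.53)^2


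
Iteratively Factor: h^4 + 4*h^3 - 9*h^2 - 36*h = (h)*(h^3 + 4*h^2 - 9*h - 36) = h*(h + 4)*(h^2 - 9) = h*(h + 3)*(h + 4)*(h - 3)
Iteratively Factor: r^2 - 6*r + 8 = (r - 2)*(r - 4)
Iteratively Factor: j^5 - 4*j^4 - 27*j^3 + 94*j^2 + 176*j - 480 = (j - 4)*(j^4 - 27*j^2 - 14*j + 120) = (j - 4)*(j + 3)*(j^3 - 3*j^2 - 18*j + 40) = (j - 5)*(j - 4)*(j + 3)*(j^2 + 2*j - 8) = (j - 5)*(j - 4)*(j + 3)*(j + 4)*(j - 2)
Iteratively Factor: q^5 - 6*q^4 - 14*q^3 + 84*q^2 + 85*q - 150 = (q - 5)*(q^4 - q^3 - 19*q^2 - 11*q + 30) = (q - 5)*(q + 3)*(q^3 - 4*q^2 - 7*q + 10) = (q - 5)*(q - 1)*(q + 3)*(q^2 - 3*q - 10) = (q - 5)*(q - 1)*(q + 2)*(q + 3)*(q - 5)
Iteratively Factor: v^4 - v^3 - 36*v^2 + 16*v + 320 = (v + 4)*(v^3 - 5*v^2 - 16*v + 80) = (v - 4)*(v + 4)*(v^2 - v - 20) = (v - 4)*(v + 4)^2*(v - 5)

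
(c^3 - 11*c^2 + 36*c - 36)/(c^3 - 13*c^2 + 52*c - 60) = (c - 3)/(c - 5)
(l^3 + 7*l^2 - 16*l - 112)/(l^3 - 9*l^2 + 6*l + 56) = (l^2 + 11*l + 28)/(l^2 - 5*l - 14)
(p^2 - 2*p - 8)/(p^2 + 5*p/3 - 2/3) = 3*(p - 4)/(3*p - 1)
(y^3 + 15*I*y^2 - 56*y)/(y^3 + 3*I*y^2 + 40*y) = (y + 7*I)/(y - 5*I)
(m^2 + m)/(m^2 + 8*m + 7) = m/(m + 7)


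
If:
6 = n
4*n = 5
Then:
No Solution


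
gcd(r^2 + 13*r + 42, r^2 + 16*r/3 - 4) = r + 6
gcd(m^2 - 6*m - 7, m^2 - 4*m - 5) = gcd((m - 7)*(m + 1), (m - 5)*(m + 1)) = m + 1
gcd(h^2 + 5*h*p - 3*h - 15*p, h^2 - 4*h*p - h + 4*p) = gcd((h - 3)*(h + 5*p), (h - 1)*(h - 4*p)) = 1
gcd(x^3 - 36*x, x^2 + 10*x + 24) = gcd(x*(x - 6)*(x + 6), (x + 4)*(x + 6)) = x + 6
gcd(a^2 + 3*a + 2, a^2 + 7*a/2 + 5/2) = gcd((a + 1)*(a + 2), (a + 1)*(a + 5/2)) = a + 1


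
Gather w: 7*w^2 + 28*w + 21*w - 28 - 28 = 7*w^2 + 49*w - 56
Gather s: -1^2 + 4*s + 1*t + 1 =4*s + t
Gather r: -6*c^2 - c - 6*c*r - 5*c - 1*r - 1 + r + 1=-6*c^2 - 6*c*r - 6*c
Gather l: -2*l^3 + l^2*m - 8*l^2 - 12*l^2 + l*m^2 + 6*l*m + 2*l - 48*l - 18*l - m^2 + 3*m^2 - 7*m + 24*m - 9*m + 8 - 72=-2*l^3 + l^2*(m - 20) + l*(m^2 + 6*m - 64) + 2*m^2 + 8*m - 64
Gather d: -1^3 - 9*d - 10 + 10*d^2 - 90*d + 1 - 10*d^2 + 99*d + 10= 0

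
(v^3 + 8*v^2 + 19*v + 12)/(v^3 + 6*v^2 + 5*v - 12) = (v + 1)/(v - 1)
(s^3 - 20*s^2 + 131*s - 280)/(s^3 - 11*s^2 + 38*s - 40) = (s^2 - 15*s + 56)/(s^2 - 6*s + 8)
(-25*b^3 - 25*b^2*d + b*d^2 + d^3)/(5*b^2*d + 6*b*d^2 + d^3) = (-5*b + d)/d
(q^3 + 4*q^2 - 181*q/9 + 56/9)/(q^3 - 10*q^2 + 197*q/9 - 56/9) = (q + 7)/(q - 7)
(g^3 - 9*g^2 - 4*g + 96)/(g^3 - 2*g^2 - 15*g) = (g^2 - 12*g + 32)/(g*(g - 5))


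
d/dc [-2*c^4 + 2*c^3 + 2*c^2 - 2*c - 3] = -8*c^3 + 6*c^2 + 4*c - 2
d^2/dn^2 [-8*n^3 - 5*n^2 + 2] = -48*n - 10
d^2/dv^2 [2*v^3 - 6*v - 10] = 12*v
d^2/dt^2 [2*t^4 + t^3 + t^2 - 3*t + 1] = 24*t^2 + 6*t + 2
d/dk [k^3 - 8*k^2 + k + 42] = 3*k^2 - 16*k + 1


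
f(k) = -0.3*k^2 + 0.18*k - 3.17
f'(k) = 0.18 - 0.6*k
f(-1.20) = -3.82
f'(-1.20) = 0.90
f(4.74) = -9.06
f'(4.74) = -2.66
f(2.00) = -4.01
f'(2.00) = -1.02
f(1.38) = -3.49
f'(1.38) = -0.65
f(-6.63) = -17.55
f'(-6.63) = 4.16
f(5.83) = -12.32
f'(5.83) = -3.32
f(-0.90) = -3.58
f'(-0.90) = 0.72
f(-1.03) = -3.67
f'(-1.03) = 0.80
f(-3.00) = -6.41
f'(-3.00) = 1.98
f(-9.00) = -29.09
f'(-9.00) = 5.58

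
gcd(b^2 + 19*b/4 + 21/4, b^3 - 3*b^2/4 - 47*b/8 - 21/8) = b + 7/4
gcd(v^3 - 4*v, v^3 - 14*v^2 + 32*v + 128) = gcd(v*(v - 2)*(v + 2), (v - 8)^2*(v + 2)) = v + 2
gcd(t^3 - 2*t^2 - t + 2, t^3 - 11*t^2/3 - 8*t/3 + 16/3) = t - 1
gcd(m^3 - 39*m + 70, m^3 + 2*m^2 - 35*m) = m^2 + 2*m - 35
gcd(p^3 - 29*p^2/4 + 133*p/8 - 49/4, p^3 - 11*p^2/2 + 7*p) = p^2 - 11*p/2 + 7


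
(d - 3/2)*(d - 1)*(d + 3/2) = d^3 - d^2 - 9*d/4 + 9/4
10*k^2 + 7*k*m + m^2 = (2*k + m)*(5*k + m)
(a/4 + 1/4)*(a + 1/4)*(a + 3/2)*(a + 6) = a^4/4 + 35*a^3/16 + 149*a^2/32 + 105*a/32 + 9/16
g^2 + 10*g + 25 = (g + 5)^2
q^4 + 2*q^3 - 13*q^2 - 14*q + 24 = (q - 3)*(q - 1)*(q + 2)*(q + 4)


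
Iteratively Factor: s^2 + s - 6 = (s - 2)*(s + 3)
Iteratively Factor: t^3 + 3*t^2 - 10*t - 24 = (t - 3)*(t^2 + 6*t + 8) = (t - 3)*(t + 4)*(t + 2)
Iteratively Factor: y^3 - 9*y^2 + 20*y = (y)*(y^2 - 9*y + 20) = y*(y - 4)*(y - 5)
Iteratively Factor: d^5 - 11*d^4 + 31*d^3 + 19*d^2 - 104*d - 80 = (d - 4)*(d^4 - 7*d^3 + 3*d^2 + 31*d + 20) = (d - 4)^2*(d^3 - 3*d^2 - 9*d - 5) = (d - 4)^2*(d + 1)*(d^2 - 4*d - 5) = (d - 4)^2*(d + 1)^2*(d - 5)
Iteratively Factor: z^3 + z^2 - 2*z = (z + 2)*(z^2 - z) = (z - 1)*(z + 2)*(z)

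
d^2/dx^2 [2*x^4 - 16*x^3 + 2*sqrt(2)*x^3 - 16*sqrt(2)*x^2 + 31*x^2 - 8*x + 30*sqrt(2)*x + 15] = 24*x^2 - 96*x + 12*sqrt(2)*x - 32*sqrt(2) + 62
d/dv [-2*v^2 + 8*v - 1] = 8 - 4*v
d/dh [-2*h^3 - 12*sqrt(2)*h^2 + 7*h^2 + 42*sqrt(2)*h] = -6*h^2 - 24*sqrt(2)*h + 14*h + 42*sqrt(2)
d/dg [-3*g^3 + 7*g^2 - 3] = g*(14 - 9*g)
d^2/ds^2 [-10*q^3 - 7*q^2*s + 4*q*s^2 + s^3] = 8*q + 6*s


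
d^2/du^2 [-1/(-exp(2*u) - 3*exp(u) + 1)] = (2*(2*exp(u) + 3)^2*exp(u) - (4*exp(u) + 3)*(exp(2*u) + 3*exp(u) - 1))*exp(u)/(exp(2*u) + 3*exp(u) - 1)^3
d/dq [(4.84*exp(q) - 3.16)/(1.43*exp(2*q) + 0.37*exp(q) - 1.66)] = (-6.9212*exp(2*q) + 9.0376*exp(q) - 6.8652)*exp(q)/(2.0449*exp(4*q) + 1.0582*exp(3*q) - 4.6107*exp(2*q) - 1.2284*exp(q) + 2.7556)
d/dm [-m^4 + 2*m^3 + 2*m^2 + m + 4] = -4*m^3 + 6*m^2 + 4*m + 1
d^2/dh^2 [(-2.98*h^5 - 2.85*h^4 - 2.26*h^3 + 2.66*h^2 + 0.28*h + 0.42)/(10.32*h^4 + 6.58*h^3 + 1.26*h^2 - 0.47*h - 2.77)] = (-3.63797880709171e-12*h^10 - 274.876400000005*h^9 + 1687.168368*h^8 + 456.720888000001*h^7 - 166.599939999998*h^6 - 609.676631999999*h^5 + 1658.118714*h^4 + 358.733692*h^3 - 22.83912*h^2 - 53.7423*h + 43.208088)/(1099.104768*h^12 + 2102.357376*h^11 + 1743.035616*h^10 + 648.088264*h^9 - 863.716248*h^8 - 1194.968796*h^7 - 590.446884*h^6 - 55.057398*h^5 + 276.594042*h^4 + 161.201587*h^3 + 27.167883*h^2 - 10.818789*h - 21.253933)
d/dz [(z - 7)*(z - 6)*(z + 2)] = 3*z^2 - 22*z + 16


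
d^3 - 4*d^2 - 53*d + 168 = (d - 8)*(d - 3)*(d + 7)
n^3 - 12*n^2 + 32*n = n*(n - 8)*(n - 4)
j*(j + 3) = j^2 + 3*j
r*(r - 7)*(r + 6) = r^3 - r^2 - 42*r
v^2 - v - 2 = (v - 2)*(v + 1)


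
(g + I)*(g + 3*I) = g^2 + 4*I*g - 3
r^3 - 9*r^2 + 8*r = r*(r - 8)*(r - 1)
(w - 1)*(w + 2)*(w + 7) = w^3 + 8*w^2 + 5*w - 14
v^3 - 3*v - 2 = (v - 2)*(v + 1)^2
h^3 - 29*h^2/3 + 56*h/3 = h*(h - 7)*(h - 8/3)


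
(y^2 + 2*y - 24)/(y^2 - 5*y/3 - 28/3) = 3*(y + 6)/(3*y + 7)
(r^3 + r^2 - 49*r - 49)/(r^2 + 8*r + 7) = r - 7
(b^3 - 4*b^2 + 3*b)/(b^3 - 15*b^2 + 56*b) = (b^2 - 4*b + 3)/(b^2 - 15*b + 56)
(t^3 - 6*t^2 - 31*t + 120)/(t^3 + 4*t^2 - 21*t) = (t^2 - 3*t - 40)/(t*(t + 7))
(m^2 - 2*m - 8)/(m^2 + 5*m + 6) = (m - 4)/(m + 3)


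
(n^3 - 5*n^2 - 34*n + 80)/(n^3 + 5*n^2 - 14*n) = (n^2 - 3*n - 40)/(n*(n + 7))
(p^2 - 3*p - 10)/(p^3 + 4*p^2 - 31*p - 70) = 1/(p + 7)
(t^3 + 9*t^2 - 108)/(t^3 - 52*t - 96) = (t^2 + 3*t - 18)/(t^2 - 6*t - 16)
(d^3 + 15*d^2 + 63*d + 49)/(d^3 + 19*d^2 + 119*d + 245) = (d + 1)/(d + 5)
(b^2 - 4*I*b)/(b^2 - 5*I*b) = (b - 4*I)/(b - 5*I)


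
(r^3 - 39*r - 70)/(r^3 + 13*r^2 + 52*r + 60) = (r - 7)/(r + 6)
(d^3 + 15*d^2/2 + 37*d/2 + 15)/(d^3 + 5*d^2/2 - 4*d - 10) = (d + 3)/(d - 2)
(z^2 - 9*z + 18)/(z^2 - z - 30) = (z - 3)/(z + 5)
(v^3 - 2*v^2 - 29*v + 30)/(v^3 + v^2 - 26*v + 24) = (v^2 - v - 30)/(v^2 + 2*v - 24)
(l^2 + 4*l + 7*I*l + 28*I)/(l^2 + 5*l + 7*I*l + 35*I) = (l + 4)/(l + 5)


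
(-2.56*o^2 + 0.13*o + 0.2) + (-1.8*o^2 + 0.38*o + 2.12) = -4.36*o^2 + 0.51*o + 2.32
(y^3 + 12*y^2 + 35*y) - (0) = y^3 + 12*y^2 + 35*y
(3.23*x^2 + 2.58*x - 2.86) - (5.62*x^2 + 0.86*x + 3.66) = -2.39*x^2 + 1.72*x - 6.52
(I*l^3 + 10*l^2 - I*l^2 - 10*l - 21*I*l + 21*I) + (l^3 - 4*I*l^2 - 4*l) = l^3 + I*l^3 + 10*l^2 - 5*I*l^2 - 14*l - 21*I*l + 21*I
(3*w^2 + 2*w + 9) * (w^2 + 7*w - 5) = 3*w^4 + 23*w^3 + 8*w^2 + 53*w - 45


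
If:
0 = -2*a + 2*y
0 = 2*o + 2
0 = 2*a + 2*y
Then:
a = 0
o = -1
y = 0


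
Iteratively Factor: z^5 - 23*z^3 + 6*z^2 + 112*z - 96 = (z + 3)*(z^4 - 3*z^3 - 14*z^2 + 48*z - 32) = (z - 1)*(z + 3)*(z^3 - 2*z^2 - 16*z + 32) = (z - 4)*(z - 1)*(z + 3)*(z^2 + 2*z - 8) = (z - 4)*(z - 2)*(z - 1)*(z + 3)*(z + 4)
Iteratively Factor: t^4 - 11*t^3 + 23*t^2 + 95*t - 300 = (t + 3)*(t^3 - 14*t^2 + 65*t - 100) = (t - 5)*(t + 3)*(t^2 - 9*t + 20) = (t - 5)*(t - 4)*(t + 3)*(t - 5)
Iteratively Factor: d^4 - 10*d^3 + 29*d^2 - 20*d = (d)*(d^3 - 10*d^2 + 29*d - 20) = d*(d - 4)*(d^2 - 6*d + 5) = d*(d - 5)*(d - 4)*(d - 1)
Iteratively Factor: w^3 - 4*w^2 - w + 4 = (w + 1)*(w^2 - 5*w + 4) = (w - 1)*(w + 1)*(w - 4)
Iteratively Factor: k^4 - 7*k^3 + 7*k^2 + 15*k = (k)*(k^3 - 7*k^2 + 7*k + 15) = k*(k - 3)*(k^2 - 4*k - 5) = k*(k - 3)*(k + 1)*(k - 5)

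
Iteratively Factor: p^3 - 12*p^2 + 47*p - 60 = (p - 5)*(p^2 - 7*p + 12) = (p - 5)*(p - 3)*(p - 4)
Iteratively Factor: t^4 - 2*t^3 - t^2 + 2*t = (t)*(t^3 - 2*t^2 - t + 2) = t*(t + 1)*(t^2 - 3*t + 2) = t*(t - 1)*(t + 1)*(t - 2)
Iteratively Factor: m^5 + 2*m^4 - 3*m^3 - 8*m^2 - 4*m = (m + 1)*(m^4 + m^3 - 4*m^2 - 4*m) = (m - 2)*(m + 1)*(m^3 + 3*m^2 + 2*m) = (m - 2)*(m + 1)*(m + 2)*(m^2 + m) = (m - 2)*(m + 1)^2*(m + 2)*(m)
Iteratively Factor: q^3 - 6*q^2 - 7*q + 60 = (q - 4)*(q^2 - 2*q - 15) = (q - 5)*(q - 4)*(q + 3)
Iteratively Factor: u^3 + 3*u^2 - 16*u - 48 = (u - 4)*(u^2 + 7*u + 12) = (u - 4)*(u + 3)*(u + 4)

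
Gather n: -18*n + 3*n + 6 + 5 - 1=10 - 15*n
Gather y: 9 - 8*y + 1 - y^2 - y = -y^2 - 9*y + 10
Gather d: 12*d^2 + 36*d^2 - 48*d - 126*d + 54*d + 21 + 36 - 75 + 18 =48*d^2 - 120*d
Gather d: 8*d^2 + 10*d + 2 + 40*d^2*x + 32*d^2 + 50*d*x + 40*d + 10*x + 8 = d^2*(40*x + 40) + d*(50*x + 50) + 10*x + 10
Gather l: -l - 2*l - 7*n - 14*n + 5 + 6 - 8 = -3*l - 21*n + 3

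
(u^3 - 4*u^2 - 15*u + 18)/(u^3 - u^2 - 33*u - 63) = (u^2 - 7*u + 6)/(u^2 - 4*u - 21)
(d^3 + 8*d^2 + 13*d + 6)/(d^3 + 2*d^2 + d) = (d + 6)/d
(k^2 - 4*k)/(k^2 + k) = (k - 4)/(k + 1)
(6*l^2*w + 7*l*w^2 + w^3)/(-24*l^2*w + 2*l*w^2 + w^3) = (l + w)/(-4*l + w)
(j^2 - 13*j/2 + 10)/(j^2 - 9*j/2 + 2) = (2*j - 5)/(2*j - 1)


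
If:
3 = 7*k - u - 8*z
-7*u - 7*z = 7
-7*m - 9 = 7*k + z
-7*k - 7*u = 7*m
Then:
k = -12/7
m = 5/7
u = 1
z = -2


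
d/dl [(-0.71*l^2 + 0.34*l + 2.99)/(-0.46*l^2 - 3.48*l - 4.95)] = (2.6272*l^2 + 9.7798*l + 8.7222)/(0.2116*l^4 + 3.2016*l^3 + 16.6644*l^2 + 34.452*l + 24.5025)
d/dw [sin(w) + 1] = cos(w)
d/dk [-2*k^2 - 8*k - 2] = -4*k - 8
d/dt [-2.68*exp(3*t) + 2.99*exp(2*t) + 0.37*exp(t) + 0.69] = (-8.04*exp(2*t) + 5.98*exp(t) + 0.37)*exp(t)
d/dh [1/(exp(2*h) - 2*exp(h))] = 2*(1 - exp(h))*exp(-h)/(exp(h) - 2)^2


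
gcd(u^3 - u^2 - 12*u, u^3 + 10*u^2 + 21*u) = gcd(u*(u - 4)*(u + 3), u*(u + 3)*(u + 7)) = u^2 + 3*u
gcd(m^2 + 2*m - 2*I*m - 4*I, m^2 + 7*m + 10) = m + 2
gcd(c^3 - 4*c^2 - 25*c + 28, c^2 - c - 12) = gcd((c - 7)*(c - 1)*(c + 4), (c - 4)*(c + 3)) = 1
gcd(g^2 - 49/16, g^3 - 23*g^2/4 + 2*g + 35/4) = g - 7/4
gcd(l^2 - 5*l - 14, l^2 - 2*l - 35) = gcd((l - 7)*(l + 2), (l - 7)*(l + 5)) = l - 7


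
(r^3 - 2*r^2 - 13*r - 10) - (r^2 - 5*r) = r^3 - 3*r^2 - 8*r - 10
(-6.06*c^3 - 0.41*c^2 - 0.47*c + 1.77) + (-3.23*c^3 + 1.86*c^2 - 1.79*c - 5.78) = -9.29*c^3 + 1.45*c^2 - 2.26*c - 4.01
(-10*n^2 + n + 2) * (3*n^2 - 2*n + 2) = -30*n^4 + 23*n^3 - 16*n^2 - 2*n + 4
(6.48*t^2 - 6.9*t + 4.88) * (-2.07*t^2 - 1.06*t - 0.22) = -13.4136*t^4 + 7.4142*t^3 - 4.2132*t^2 - 3.6548*t - 1.0736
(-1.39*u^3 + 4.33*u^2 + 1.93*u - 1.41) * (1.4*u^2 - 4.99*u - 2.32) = -1.946*u^5 + 12.9981*u^4 - 15.6799*u^3 - 21.6503*u^2 + 2.5583*u + 3.2712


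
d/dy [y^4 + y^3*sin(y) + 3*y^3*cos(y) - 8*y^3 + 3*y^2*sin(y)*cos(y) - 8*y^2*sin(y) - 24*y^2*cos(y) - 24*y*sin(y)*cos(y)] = -3*y^3*sin(y) + y^3*cos(y) + 4*y^3 + 27*y^2*sin(y) + y^2*cos(y) + 3*y^2*cos(2*y) - 24*y^2 - 16*y*sin(y) + 3*y*sin(2*y) - 48*y*cos(y) - 24*y*cos(2*y) - 12*sin(2*y)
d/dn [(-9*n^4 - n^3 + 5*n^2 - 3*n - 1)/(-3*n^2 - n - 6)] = (54*n^5 + 30*n^4 + 218*n^3 + 4*n^2 - 66*n + 17)/(9*n^4 + 6*n^3 + 37*n^2 + 12*n + 36)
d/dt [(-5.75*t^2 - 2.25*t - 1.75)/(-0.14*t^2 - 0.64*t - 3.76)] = (3.365*t^2 + 42.75*t + 7.34)/(0.0196*t^4 + 0.1792*t^3 + 1.4624*t^2 + 4.8128*t + 14.1376)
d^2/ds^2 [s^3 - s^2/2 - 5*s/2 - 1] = 6*s - 1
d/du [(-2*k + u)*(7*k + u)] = 5*k + 2*u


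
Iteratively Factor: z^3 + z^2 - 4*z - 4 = (z + 1)*(z^2 - 4) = (z - 2)*(z + 1)*(z + 2)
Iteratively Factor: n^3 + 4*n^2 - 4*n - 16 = (n - 2)*(n^2 + 6*n + 8) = (n - 2)*(n + 4)*(n + 2)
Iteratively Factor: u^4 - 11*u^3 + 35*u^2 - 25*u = (u - 5)*(u^3 - 6*u^2 + 5*u) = u*(u - 5)*(u^2 - 6*u + 5) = u*(u - 5)*(u - 1)*(u - 5)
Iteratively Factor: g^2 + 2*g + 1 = (g + 1)*(g + 1)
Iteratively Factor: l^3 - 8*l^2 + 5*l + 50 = (l - 5)*(l^2 - 3*l - 10) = (l - 5)*(l + 2)*(l - 5)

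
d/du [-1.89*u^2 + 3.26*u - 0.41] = 3.26 - 3.78*u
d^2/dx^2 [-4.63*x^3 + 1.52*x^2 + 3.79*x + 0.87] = 3.04 - 27.78*x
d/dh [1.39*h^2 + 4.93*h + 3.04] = 2.78*h + 4.93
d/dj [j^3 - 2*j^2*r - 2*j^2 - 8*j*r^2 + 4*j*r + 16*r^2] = 3*j^2 - 4*j*r - 4*j - 8*r^2 + 4*r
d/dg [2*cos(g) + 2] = -2*sin(g)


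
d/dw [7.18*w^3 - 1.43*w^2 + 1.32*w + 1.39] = 21.54*w^2 - 2.86*w + 1.32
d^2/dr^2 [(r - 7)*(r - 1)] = 2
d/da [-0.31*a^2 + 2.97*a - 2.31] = 2.97 - 0.62*a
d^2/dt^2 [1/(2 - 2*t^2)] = (-3*t^2 - 1)/(t^2 - 1)^3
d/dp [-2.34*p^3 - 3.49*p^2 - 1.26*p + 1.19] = -7.02*p^2 - 6.98*p - 1.26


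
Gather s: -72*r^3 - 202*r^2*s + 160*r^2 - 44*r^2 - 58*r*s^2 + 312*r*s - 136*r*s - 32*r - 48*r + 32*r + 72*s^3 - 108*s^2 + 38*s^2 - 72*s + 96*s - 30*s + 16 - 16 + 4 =-72*r^3 + 116*r^2 - 48*r + 72*s^3 + s^2*(-58*r - 70) + s*(-202*r^2 + 176*r - 6) + 4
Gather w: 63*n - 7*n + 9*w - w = 56*n + 8*w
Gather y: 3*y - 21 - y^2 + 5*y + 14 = -y^2 + 8*y - 7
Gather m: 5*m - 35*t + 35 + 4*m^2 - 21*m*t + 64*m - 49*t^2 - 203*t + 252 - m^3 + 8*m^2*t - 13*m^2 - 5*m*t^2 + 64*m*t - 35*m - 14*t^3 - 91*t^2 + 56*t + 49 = -m^3 + m^2*(8*t - 9) + m*(-5*t^2 + 43*t + 34) - 14*t^3 - 140*t^2 - 182*t + 336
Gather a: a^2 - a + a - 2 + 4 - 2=a^2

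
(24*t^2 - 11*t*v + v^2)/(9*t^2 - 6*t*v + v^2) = (8*t - v)/(3*t - v)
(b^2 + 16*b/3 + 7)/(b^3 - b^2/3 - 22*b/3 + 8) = (3*b + 7)/(3*b^2 - 10*b + 8)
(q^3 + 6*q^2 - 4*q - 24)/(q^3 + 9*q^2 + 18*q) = (q^2 - 4)/(q*(q + 3))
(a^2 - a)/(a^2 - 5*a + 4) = a/(a - 4)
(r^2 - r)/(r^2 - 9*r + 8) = r/(r - 8)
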